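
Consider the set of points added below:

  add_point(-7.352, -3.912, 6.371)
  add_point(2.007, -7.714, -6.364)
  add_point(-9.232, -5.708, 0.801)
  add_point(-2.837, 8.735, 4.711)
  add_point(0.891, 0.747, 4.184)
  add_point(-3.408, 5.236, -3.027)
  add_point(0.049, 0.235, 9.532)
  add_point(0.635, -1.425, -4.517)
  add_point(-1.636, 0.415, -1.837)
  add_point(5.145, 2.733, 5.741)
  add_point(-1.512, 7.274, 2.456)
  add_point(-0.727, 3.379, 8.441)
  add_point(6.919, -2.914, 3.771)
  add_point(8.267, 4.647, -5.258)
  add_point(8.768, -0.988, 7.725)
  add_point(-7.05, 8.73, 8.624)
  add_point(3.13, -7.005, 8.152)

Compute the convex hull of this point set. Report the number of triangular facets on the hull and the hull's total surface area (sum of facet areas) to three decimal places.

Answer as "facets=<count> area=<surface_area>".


Extreme-point indices: [0, 1, 2, 3, 5, 6, 9, 12, 13, 14, 15, 16] — 12 of 17 on the boundary.

Facet areas (half cross-product norm):
  f1: (p15, p3, p14) → 40.3288
  f2: (p5, p1, p2) → 79.9266
  f3: (p5, p15, p2) → 81.2093
  f4: (p5, p15, p3) → 20.1196
  f5: (p16, p12, p14) → 16.8722
  f6: (p16, p1, p2) → 86.5865
  f7: (p16, p12, p1) → 43.2992
  f8: (p13, p12, p1) → 68.3718
  f9: (p13, p5, p1) → 76.4068
  f10: (p13, p12, p14) → 26.6957
  f11: (p13, p5, p3) → 50.2500
  f12: (p0, p15, p2) → 35.1810
  f13: (p0, p16, p2) → 31.8332
  f14: (p6, p15, p14) → 35.2726
  f15: (p6, p16, p14) → 30.3931
  f16: (p6, p0, p15) → 49.2593
  f17: (p6, p0, p16) → 35.6943
  f18: (p9, p3, p14) → 8.2920
  f19: (p9, p13, p14) → 30.9951
  f20: (p9, p13, p3) → 58.1841
Σ area = 905.171

Check V−E+F: 12 − 30 + 20 = 2.

facets=20 area=905.171


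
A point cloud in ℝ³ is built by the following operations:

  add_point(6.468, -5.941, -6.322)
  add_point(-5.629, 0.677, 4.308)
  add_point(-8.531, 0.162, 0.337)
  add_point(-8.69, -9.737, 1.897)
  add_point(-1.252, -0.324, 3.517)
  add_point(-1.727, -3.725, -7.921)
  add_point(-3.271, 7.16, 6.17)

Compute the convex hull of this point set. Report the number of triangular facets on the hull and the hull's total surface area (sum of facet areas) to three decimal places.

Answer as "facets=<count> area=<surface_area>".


facets=10 area=448.432

Extreme-point indices: [0, 1, 2, 3, 4, 5, 6] — 7 of 7 on the boundary.

Area of each hull facet:
  f1: (p5, p0, p3) → 56.3970
  f2: (p5, p6, p0) → 76.8672
  f3: (p2, p5, p3) → 55.7160
  f4: (p2, p5, p6) → 56.5134
  f5: (p4, p0, p3) → 82.7883
  f6: (p4, p6, p3) → 39.5917
  f7: (p4, p6, p0) → 37.4374
  f8: (p1, p6, p3) → 3.0142
  f9: (p1, p2, p3) → 24.7798
  f10: (p1, p2, p6) → 15.3274
Σ area = 448.432

Euler characteristic 7−15+10 = 2 ✓


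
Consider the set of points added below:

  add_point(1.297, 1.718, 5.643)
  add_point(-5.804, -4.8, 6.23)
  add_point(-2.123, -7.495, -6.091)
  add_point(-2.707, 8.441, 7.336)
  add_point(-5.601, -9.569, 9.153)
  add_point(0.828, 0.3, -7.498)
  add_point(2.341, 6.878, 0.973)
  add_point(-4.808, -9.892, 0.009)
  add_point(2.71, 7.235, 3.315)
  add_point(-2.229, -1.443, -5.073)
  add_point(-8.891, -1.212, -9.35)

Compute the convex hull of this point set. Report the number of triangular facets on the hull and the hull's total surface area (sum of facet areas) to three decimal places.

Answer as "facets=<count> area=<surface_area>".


facets=16 area=697.183

10 of the 11 inputs are extreme points: [0, 1, 2, 3, 4, 5, 6, 7, 8, 10].

Per-facet area ½‖(b−a)×(c−a)‖:
  f1: (p4, p7, p10) → 46.9646
  f2: (p6, p5, p10) → 50.3115
  f3: (p6, p5, p8) → 6.2657
  f4: (p6, p3, p10) → 70.5883
  f5: (p6, p3, p8) → 7.2178
  f6: (p1, p3, p10) → 110.5934
  f7: (p1, p4, p10) → 32.7960
  f8: (p1, p4, p3) → 24.0664
  f9: (p0, p3, p8) → 20.4358
  f10: (p0, p4, p3) → 50.5328
  f11: (p0, p5, p8) → 39.1551
  f12: (p2, p4, p7) → 15.5481
  f13: (p2, p0, p4) → 95.4117
  f14: (p2, p0, p5) → 55.8148
  f15: (p2, p7, p10) → 33.6518
  f16: (p2, p5, p10) → 37.8287
Σ area = 697.183

Euler characteristic 10−24+16 = 2 ✓


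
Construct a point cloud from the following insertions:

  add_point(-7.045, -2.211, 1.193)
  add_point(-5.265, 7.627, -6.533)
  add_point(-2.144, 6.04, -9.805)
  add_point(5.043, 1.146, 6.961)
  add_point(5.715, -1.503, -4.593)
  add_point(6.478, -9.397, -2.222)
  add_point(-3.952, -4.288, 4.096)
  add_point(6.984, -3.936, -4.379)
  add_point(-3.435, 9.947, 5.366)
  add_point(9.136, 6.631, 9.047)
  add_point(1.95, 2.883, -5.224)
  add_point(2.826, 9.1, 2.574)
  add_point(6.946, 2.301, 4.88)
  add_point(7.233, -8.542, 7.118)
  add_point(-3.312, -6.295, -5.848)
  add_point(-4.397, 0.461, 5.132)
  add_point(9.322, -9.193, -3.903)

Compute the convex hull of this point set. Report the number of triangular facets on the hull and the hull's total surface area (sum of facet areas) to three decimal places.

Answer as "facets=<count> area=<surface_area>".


facets=24 area=1035.543

Points on the hull: [0, 1, 2, 4, 5, 6, 7, 8, 9, 11, 13, 14, 15, 16] (14 of 17).

Per-facet area ½‖(b−a)×(c−a)‖:
  f1: (p13, p9, p16) → 85.5198
  f2: (p14, p2, p16) → 84.0255
  f3: (p4, p2, p9) → 96.3643
  f4: (p1, p8, p0) → 70.1094
  f5: (p1, p14, p0) → 55.6027
  f6: (p1, p14, p2) → 31.1297
  f7: (p11, p2, p9) → 37.5668
  f8: (p11, p8, p9) → 30.1508
  f9: (p11, p1, p2) → 29.1998
  f10: (p11, p1, p8) → 40.6478
  f11: (p15, p8, p0) → 21.6120
  f12: (p15, p8, p9) → 63.7683
  f13: (p15, p13, p9) → 100.1039
  f14: (p5, p13, p16) → 14.0622
  f15: (p5, p14, p16) → 14.6089
  f16: (p5, p14, p13) → 47.4639
  f17: (p7, p9, p16) → 44.5431
  f18: (p7, p4, p9) → 21.4612
  f19: (p7, p2, p16) → 17.6287
  f20: (p7, p4, p2) → 7.7133
  f21: (p6, p15, p0) → 10.7668
  f22: (p6, p15, p13) → 28.0316
  f23: (p6, p14, p0) → 21.1466
  f24: (p6, p14, p13) → 62.3160
Σ area = 1035.543

Check V−E+F: 14 − 36 + 24 = 2.


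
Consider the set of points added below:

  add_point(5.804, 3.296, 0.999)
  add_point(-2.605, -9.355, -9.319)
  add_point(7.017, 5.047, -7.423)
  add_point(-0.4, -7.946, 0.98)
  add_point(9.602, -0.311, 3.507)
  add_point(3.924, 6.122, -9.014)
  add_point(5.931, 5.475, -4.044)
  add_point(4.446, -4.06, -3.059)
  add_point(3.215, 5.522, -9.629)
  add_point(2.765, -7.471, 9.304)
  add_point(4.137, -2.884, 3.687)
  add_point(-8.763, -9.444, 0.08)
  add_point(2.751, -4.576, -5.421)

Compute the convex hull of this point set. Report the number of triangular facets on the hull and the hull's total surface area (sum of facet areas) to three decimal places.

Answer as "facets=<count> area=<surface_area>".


Points on the hull: [0, 1, 2, 4, 5, 6, 7, 8, 9, 11, 12] (11 of 13).

Facet areas (half cross-product norm):
  f1: (p1, p9, p11) → 83.3281
  f2: (p0, p5, p11) → 102.4165
  f3: (p0, p9, p11) → 103.2713
  f4: (p0, p9, p4) → 32.5249
  f5: (p8, p5, p11) → 10.4962
  f6: (p8, p1, p11) → 87.5068
  f7: (p2, p8, p5) → 1.5862
  f8: (p2, p8, p1) → 34.5817
  f9: (p7, p2, p4) → 46.7531
  f10: (p7, p9, p4) → 51.1016
  f11: (p7, p1, p9) → 65.7849
  f12: (p6, p0, p5) → 6.9412
  f13: (p6, p2, p5) → 6.4606
  f14: (p6, p0, p4) → 12.4234
  f15: (p6, p2, p4) → 15.5388
  f16: (p12, p2, p1) → 31.3648
  f17: (p12, p7, p1) → 6.1454
  f18: (p12, p7, p2) → 15.3719
Σ area = 713.597

Check V−E+F: 11 − 27 + 18 = 2.

facets=18 area=713.597


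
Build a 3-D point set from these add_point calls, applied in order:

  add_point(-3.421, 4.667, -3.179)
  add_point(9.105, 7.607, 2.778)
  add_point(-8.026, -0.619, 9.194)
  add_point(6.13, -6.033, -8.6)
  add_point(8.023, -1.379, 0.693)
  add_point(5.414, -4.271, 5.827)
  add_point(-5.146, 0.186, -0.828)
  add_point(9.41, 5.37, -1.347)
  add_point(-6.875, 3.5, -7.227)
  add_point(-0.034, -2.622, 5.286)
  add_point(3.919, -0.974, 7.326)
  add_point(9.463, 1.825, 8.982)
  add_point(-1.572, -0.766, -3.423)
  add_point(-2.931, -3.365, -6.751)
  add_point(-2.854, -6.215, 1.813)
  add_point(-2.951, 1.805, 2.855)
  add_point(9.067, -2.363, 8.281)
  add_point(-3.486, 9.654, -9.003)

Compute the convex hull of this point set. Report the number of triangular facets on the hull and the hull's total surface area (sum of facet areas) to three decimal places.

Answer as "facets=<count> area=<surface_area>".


Hull vertices (11/18): indices [1, 2, 3, 5, 7, 8, 11, 13, 14, 16, 17].

Facet areas (half cross-product norm):
  f1: (p1, p11, p2) → 74.8108
  f2: (p1, p17, p2) → 162.8688
  f3: (p16, p11, p2) → 36.6844
  f4: (p8, p17, p2) → 54.1018
  f5: (p8, p3, p17) → 58.3194
  f6: (p7, p3, p17) → 105.6511
  f7: (p7, p1, p17) → 35.5427
  f8: (p7, p16, p3) → 85.3457
  f9: (p7, p1, p11) → 18.9457
  f10: (p7, p16, p11) → 22.9754
  f11: (p5, p14, p2) → 49.8173
  f12: (p5, p16, p2) → 29.9024
  f13: (p5, p3, p14) → 62.4836
  f14: (p5, p16, p3) → 29.8539
  f15: (p13, p14, p2) → 41.7516
  f16: (p13, p8, p2) → 65.4191
  f17: (p13, p3, p14) → 43.2741
  f18: (p13, p8, p3) → 27.3889
Σ area = 1005.137

Euler: V−E+F = 11−27+18 = 2.

facets=18 area=1005.137


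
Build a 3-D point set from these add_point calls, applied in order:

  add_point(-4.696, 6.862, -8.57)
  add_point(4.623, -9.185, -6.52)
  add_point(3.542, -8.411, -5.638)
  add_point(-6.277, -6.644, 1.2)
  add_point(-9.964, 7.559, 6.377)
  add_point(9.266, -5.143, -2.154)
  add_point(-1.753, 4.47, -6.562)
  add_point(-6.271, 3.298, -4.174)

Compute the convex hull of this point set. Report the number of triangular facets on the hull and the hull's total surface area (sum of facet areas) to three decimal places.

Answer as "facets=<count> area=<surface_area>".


7 of the 8 inputs are extreme points: [0, 1, 3, 4, 5, 6, 7].

Area of each hull facet:
  f1: (p0, p1, p5) → 70.1653
  f2: (p3, p5, p4) → 121.3625
  f3: (p3, p1, p5) → 51.1991
  f4: (p3, p0, p1) → 110.0298
  f5: (p6, p5, p4) → 115.1277
  f6: (p6, p0, p4) → 33.4261
  f7: (p6, p0, p5) → 6.4079
  f8: (p7, p0, p4) → 29.8694
  f9: (p7, p3, p4) → 67.2184
  f10: (p7, p3, p0) → 15.1536
Σ area = 619.960

Check V−E+F: 7 − 15 + 10 = 2.

facets=10 area=619.960


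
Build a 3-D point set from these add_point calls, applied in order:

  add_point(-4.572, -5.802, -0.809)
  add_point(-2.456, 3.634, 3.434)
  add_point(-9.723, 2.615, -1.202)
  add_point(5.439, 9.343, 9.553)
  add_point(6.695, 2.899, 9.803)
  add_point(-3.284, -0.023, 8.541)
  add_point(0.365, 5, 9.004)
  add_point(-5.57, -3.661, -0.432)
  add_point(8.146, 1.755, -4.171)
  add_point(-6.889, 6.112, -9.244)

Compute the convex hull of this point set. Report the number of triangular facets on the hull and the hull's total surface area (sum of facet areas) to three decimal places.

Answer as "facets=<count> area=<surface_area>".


8 of the 10 inputs are extreme points: [0, 2, 3, 4, 5, 6, 8, 9].

Triangle areas on the boundary:
  f1: (p9, p0, p2) → 44.6095
  f2: (p9, p0, p8) → 102.9236
  f3: (p9, p3, p2) → 90.5462
  f4: (p9, p3, p8) → 130.9164
  f5: (p5, p0, p2) → 51.1769
  f6: (p6, p3, p2) → 35.3365
  f7: (p6, p5, p2) → 36.5320
  f8: (p4, p0, p8) → 103.0831
  f9: (p4, p5, p0) → 54.1104
  f10: (p4, p3, p8) → 46.2165
  f11: (p4, p6, p3) → 19.2176
  f12: (p4, p6, p5) → 19.8880
Σ area = 734.557

Euler: V−E+F = 8−18+12 = 2.

facets=12 area=734.557


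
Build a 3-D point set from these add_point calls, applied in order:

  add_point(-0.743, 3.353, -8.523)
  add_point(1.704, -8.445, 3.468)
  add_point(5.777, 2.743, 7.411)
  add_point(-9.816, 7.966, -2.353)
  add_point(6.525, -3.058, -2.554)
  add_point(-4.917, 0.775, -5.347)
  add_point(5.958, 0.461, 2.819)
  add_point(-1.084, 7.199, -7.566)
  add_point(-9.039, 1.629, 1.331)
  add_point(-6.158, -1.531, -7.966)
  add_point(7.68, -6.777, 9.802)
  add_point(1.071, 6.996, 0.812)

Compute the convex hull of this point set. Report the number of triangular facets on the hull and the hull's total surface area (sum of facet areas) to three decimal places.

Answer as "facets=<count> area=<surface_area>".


facets=18 area=766.961

Hull vertices (11/12): indices [0, 1, 2, 3, 4, 6, 7, 8, 9, 10, 11].

Area of each hull facet:
  f1: (p8, p1, p10) → 58.5182
  f2: (p8, p2, p3) → 57.6234
  f3: (p8, p2, p10) → 78.6319
  f4: (p4, p1, p10) → 41.7113
  f5: (p4, p2, p10) → 55.3844
  f6: (p7, p4, p0) → 19.9443
  f7: (p9, p8, p1) → 73.0580
  f8: (p9, p4, p1) → 64.4715
  f9: (p9, p4, p0) → 41.5542
  f10: (p9, p8, p3) → 37.2360
  f11: (p9, p7, p3) → 48.3721
  f12: (p9, p7, p0) → 12.0130
  f13: (p11, p2, p3) → 35.4790
  f14: (p11, p7, p3) → 42.3610
  f15: (p11, p7, p2) → 21.6719
  f16: (p6, p4, p2) → 2.1382
  f17: (p6, p7, p2) → 33.0786
  f18: (p6, p7, p4) → 43.7135
Σ area = 766.961

Check V−E+F: 11 − 27 + 18 = 2.


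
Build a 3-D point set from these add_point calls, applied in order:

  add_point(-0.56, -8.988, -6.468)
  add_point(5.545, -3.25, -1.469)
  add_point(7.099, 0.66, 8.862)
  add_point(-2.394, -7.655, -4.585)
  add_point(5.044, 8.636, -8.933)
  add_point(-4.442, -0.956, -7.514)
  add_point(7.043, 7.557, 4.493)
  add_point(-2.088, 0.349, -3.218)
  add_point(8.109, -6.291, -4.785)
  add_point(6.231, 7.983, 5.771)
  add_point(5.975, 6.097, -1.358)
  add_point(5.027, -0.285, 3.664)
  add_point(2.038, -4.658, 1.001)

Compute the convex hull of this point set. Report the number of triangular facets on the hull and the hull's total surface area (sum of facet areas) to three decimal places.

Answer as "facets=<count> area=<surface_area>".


facets=16 area=662.460

Points on the hull: [0, 2, 3, 4, 5, 6, 7, 8, 9, 12] (10 of 13).

Per-facet area ½‖(b−a)×(c−a)‖:
  f1: (p0, p4, p5) → 57.2403
  f2: (p0, p4, p8) → 72.8348
  f3: (p0, p3, p5) → 10.5988
  f4: (p9, p4, p5) → 99.8361
  f5: (p12, p3, p2) → 6.1548
  f6: (p12, p0, p3) → 10.9419
  f7: (p12, p2, p8) → 44.4297
  f8: (p12, p0, p8) → 34.4335
  f9: (p7, p9, p5) → 13.2935
  f10: (p7, p9, p2) → 56.7447
  f11: (p7, p3, p5) → 18.7522
  f12: (p7, p3, p2) → 60.7005
  f13: (p6, p4, p8) → 100.2171
  f14: (p6, p9, p4) → 7.6071
  f15: (p6, p2, p8) → 62.3867
  f16: (p6, p9, p2) → 6.2882
Σ area = 662.460

Check V−E+F: 10 − 24 + 16 = 2.


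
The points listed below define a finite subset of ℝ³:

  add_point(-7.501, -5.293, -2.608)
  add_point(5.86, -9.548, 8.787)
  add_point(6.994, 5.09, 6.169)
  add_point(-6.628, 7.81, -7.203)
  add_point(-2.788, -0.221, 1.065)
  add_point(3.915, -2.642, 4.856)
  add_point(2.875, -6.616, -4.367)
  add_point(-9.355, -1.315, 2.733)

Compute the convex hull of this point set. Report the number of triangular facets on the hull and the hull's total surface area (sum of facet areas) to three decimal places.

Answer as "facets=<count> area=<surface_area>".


facets=8 area=725.504

Extreme-point indices: [0, 1, 2, 3, 6, 7] — 6 of 8 on the boundary.

Triangle areas on the boundary:
  f1: (p1, p2, p7) → 123.0113
  f2: (p3, p2, p7) → 118.2089
  f3: (p6, p1, p2) → 96.0537
  f4: (p6, p3, p2) → 133.4572
  f5: (p0, p3, p7) → 46.3033
  f6: (p0, p6, p3) → 73.7854
  f7: (p0, p1, p7) → 61.7131
  f8: (p0, p6, p1) → 72.9709
Σ area = 725.504

Euler: V−E+F = 6−12+8 = 2.


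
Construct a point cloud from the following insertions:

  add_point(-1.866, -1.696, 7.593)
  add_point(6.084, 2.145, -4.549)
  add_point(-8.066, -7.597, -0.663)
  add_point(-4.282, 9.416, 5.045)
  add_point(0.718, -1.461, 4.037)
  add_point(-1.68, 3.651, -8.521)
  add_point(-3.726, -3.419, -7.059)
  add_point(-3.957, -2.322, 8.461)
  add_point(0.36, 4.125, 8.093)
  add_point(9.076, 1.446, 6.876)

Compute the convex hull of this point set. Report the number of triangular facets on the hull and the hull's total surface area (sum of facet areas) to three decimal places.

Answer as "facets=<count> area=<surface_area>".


facets=12 area=691.633

Hull vertices (8/10): indices [1, 2, 3, 5, 6, 7, 8, 9].

Area of each hull facet:
  f1: (p5, p3, p2) → 109.4402
  f2: (p7, p9, p2) → 71.4067
  f3: (p7, p3, p2) → 67.5859
  f4: (p1, p9, p2) → 104.0969
  f5: (p1, p3, p9) → 86.4866
  f6: (p1, p5, p3) → 65.0442
  f7: (p8, p3, p9) → 24.4209
  f8: (p8, p7, p9) → 34.1806
  f9: (p8, p7, p3) → 28.8050
  f10: (p6, p5, p2) → 22.7219
  f11: (p6, p1, p2) → 44.2406
  f12: (p6, p1, p5) → 33.2039
Σ area = 691.633

Check V−E+F: 8 − 18 + 12 = 2.


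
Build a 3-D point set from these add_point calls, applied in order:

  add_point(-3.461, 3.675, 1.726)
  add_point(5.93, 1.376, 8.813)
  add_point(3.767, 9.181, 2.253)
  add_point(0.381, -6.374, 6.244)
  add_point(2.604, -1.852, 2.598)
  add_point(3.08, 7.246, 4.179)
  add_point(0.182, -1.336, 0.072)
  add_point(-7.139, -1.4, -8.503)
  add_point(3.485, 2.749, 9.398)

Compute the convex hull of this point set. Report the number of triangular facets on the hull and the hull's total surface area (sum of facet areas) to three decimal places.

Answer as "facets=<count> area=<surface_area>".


Hull vertices (8/9): indices [0, 1, 2, 3, 4, 5, 7, 8].

Triangle areas on the boundary:
  f1: (p8, p2, p1) → 13.6319
  f2: (p3, p8, p1) → 14.1211
  f3: (p4, p2, p7) → 81.9995
  f4: (p4, p2, p1) → 38.7657
  f5: (p4, p3, p7) → 44.7547
  f6: (p4, p3, p1) → 24.1079
  f7: (p0, p2, p7) → 45.6384
  f8: (p0, p3, p7) → 69.8348
  f9: (p0, p3, p8) → 49.2644
  f10: (p5, p8, p2) → 3.0052
  f11: (p5, p0, p2) → 10.5267
  f12: (p5, p0, p8) → 27.0700
Σ area = 422.720

Euler: V−E+F = 8−18+12 = 2.

facets=12 area=422.720


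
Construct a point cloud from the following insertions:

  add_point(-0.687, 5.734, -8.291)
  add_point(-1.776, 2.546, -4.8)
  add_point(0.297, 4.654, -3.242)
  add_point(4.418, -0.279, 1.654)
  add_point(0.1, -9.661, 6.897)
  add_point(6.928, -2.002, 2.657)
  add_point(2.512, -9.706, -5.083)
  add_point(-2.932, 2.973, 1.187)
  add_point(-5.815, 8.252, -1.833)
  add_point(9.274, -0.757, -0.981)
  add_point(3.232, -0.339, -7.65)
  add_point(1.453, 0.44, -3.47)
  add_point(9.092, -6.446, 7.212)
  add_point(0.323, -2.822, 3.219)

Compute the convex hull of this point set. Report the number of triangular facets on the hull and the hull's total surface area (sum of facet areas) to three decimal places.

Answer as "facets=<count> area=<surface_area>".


Hull vertices (9/14): indices [0, 4, 5, 6, 7, 8, 9, 10, 12].

Per-facet area ½‖(b−a)×(c−a)‖:
  f1: (p12, p6, p9) → 58.8473
  f2: (p4, p6, p8) → 118.8632
  f3: (p4, p12, p6) → 57.7012
  f4: (p0, p9, p8) → 59.3138
  f5: (p0, p6, p8) → 67.1824
  f6: (p5, p9, p8) → 38.1976
  f7: (p5, p12, p8) → 32.5479
  f8: (p5, p12, p9) → 12.5172
  f9: (p7, p12, p8) → 20.5501
  f10: (p7, p4, p8) → 11.5590
  f11: (p7, p4, p12) → 67.5536
  f12: (p10, p6, p9) → 43.0673
  f13: (p10, p0, p9) → 28.9101
  f14: (p10, p0, p6) → 21.7388
Σ area = 638.549

Check V−E+F: 9 − 21 + 14 = 2.

facets=14 area=638.549


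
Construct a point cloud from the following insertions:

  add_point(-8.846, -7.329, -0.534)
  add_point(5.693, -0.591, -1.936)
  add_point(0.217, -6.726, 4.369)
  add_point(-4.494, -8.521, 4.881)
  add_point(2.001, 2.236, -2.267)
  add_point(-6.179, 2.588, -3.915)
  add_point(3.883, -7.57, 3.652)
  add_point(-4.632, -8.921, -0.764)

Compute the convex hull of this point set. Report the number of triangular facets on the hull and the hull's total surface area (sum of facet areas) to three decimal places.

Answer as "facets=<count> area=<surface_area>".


facets=12 area=351.013

Points on the hull: [0, 1, 2, 3, 4, 5, 6, 7] (8 of 8).

Area of each hull facet:
  f1: (p3, p5, p0) → 36.9608
  f2: (p7, p5, p0) → 24.3102
  f3: (p7, p5, p1) → 68.3591
  f4: (p7, p6, p1) → 44.1801
  f5: (p7, p3, p0) → 12.7488
  f6: (p7, p6, p3) → 23.9632
  f7: (p4, p5, p1) → 11.2736
  f8: (p4, p6, p1) → 19.9148
  f9: (p2, p6, p3) → 5.4002
  f10: (p2, p4, p6) → 21.5436
  f11: (p2, p3, p5) → 35.1994
  f12: (p2, p4, p5) → 47.1585
Σ area = 351.013

Euler: V−E+F = 8−18+12 = 2.


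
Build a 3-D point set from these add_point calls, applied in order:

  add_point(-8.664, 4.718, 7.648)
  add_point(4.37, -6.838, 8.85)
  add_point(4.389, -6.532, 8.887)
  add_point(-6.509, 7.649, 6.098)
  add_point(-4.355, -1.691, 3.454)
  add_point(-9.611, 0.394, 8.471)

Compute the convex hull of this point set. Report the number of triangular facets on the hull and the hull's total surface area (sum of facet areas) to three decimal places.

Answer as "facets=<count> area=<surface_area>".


facets=8 area=197.946

Hull vertices (6/6): indices [0, 1, 2, 3, 4, 5].

Facet areas (half cross-product norm):
  f1: (p4, p3, p2) → 50.8078
  f2: (p0, p2, p5) → 34.1282
  f3: (p0, p3, p2) → 33.9913
  f4: (p0, p4, p5) → 17.0172
  f5: (p0, p4, p3) → 17.3112
  f6: (p1, p2, p5) → 2.2307
  f7: (p1, p4, p5) → 40.7932
  f8: (p1, p4, p2) → 1.6658
Σ area = 197.946

Euler characteristic 6−12+8 = 2 ✓


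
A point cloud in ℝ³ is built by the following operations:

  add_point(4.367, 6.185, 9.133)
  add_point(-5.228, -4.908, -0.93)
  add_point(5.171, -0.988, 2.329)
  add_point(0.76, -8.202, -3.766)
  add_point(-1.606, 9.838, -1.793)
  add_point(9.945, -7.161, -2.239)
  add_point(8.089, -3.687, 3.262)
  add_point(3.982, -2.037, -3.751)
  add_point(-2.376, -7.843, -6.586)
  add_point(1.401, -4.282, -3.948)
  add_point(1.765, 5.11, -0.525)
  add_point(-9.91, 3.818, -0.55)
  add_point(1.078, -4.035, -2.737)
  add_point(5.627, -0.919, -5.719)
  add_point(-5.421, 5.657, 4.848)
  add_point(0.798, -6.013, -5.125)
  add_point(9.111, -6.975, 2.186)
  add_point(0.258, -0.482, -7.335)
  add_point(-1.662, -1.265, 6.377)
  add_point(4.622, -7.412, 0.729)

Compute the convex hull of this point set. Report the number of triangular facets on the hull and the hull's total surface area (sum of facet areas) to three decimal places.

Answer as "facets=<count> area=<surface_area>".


facets=24 area=812.286

Extreme-point indices: [0, 1, 3, 4, 5, 6, 8, 11, 13, 14, 16, 17, 18, 19] — 14 of 20 on the boundary.

Per-facet area ½‖(b−a)×(c−a)‖:
  f1: (p17, p4, p11) → 57.9586
  f2: (p8, p17, p11) → 50.8858
  f3: (p13, p17, p4) → 33.2375
  f4: (p13, p0, p5) → 68.9276
  f5: (p13, p0, p4) → 85.6200
  f6: (p13, p8, p5) → 44.2387
  f7: (p13, p8, p17) → 21.5440
  f8: (p14, p18, p11) → 28.4490
  f9: (p14, p18, p0) → 38.0555
  f10: (p14, p4, p11) → 31.1791
  f11: (p14, p0, p4) → 46.3426
  f12: (p16, p18, p0) → 64.0561
  f13: (p6, p0, p5) → 17.8235
  f14: (p6, p16, p5) → 7.5092
  f15: (p6, p16, p0) → 4.5817
  f16: (p19, p16, p18) → 23.2030
  f17: (p1, p19, p18) → 41.7262
  f18: (p1, p18, p11) → 43.2333
  f19: (p1, p8, p11) → 27.8220
  f20: (p3, p1, p8) → 14.4720
  f21: (p3, p1, p19) → 21.7745
  f22: (p3, p8, p5) → 11.1910
  f23: (p3, p16, p5) → 21.1091
  f24: (p3, p19, p16) → 7.3459
Σ area = 812.286

Check V−E+F: 14 − 36 + 24 = 2.


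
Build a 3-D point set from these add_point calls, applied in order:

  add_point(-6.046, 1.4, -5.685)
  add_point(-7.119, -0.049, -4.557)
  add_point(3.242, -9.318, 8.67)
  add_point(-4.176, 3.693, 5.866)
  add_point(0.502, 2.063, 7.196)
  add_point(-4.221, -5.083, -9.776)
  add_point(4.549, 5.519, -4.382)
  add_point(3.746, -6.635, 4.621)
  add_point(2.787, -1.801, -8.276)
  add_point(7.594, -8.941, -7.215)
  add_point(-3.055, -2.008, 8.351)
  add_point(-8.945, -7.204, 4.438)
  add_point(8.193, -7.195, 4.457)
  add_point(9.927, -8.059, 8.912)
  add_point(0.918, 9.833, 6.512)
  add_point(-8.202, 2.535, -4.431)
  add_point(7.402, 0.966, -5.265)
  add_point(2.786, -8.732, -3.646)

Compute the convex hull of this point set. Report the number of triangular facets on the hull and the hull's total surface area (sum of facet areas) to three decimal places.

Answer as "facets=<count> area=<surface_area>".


Points on the hull: [0, 2, 3, 5, 6, 8, 9, 10, 11, 13, 14, 15, 16, 17] (14 of 18).

Facet areas (half cross-product norm):
  f1: (p16, p14, p13) → 132.2197
  f2: (p10, p14, p13) → 89.8614
  f3: (p9, p16, p13) → 79.9694
  f4: (p15, p5, p11) → 65.6978
  f5: (p2, p10, p11) → 42.3548
  f6: (p2, p10, p13) → 28.4200
  f7: (p2, p9, p13) → 54.5751
  f8: (p3, p10, p11) → 26.9173
  f9: (p3, p10, p14) → 21.1643
  f10: (p3, p15, p11) → 62.3947
  f11: (p3, p15, p14) → 41.0568
  f12: (p17, p5, p11) → 69.0424
  f13: (p17, p9, p5) → 29.2889
  f14: (p17, p2, p11) → 75.0766
  f15: (p17, p2, p9) → 30.5410
  f16: (p6, p16, p14) → 26.8870
  f17: (p6, p15, p14) → 78.6187
  f18: (p8, p6, p5) → 25.8957
  f19: (p8, p6, p16) → 16.7549
  f20: (p8, p9, p5) → 33.6635
  f21: (p8, p9, p16) → 26.5895
  f22: (p0, p15, p5) → 7.0102
  f23: (p0, p6, p5) → 44.6326
  f24: (p0, p6, p15) → 13.3202
Σ area = 1121.952

Check V−E+F: 14 − 36 + 24 = 2.

facets=24 area=1121.952


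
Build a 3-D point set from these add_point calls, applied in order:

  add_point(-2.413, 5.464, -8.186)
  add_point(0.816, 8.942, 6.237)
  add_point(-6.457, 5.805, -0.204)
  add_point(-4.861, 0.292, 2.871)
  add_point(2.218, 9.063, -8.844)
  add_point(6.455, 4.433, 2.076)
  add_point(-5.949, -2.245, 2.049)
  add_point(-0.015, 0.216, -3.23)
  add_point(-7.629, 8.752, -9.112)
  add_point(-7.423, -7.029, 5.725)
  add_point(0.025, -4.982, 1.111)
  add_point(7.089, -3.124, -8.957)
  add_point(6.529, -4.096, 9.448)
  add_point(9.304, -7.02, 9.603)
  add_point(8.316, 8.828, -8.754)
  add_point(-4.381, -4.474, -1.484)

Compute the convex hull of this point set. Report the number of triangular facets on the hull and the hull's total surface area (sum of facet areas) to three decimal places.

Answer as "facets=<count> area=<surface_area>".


facets=18 area=1131.485

Extreme-point indices: [1, 2, 4, 5, 8, 9, 11, 12, 13, 14, 15] — 11 of 16 on the boundary.

Facet areas (half cross-product norm):
  f1: (p1, p4, p8) → 74.4776
  f2: (p11, p9, p13) → 154.5998
  f3: (p2, p9, p8) → 49.8556
  f4: (p2, p1, p8) → 39.0796
  f5: (p2, p1, p9) → 72.1892
  f6: (p12, p9, p13) → 25.4458
  f7: (p12, p1, p13) → 11.1578
  f8: (p12, p1, p9) → 104.1388
  f9: (p5, p1, p13) → 55.4142
  f10: (p15, p9, p8) → 50.7025
  f11: (p15, p11, p8) → 105.7048
  f12: (p15, p11, p9) → 32.8525
  f13: (p14, p4, p8) → 2.1387
  f14: (p14, p11, p8) → 95.2748
  f15: (p14, p1, p4) → 46.0820
  f16: (p14, p5, p1) → 45.9603
  f17: (p14, p11, p13) → 112.9544
  f18: (p14, p5, p13) → 53.4562
Σ area = 1131.485

Euler characteristic 11−27+18 = 2 ✓


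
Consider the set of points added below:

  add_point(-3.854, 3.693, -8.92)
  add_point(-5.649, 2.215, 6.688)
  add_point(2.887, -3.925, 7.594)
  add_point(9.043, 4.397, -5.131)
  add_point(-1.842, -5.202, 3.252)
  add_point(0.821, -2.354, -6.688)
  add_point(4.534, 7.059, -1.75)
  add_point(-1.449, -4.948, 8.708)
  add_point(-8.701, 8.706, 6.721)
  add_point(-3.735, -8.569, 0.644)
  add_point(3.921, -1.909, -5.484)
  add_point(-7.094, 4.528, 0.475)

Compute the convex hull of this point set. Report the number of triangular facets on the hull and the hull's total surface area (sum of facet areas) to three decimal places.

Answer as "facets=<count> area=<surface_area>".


Extreme-point indices: [0, 2, 3, 5, 6, 7, 8, 9, 10, 11] — 10 of 12 on the boundary.

Facet areas (half cross-product norm):
  f1: (p11, p9, p8) → 42.7455
  f2: (p11, p0, p8) → 18.2595
  f3: (p11, p0, p9) → 66.6641
  f4: (p5, p0, p3) → 42.8030
  f5: (p5, p0, p9) → 39.0759
  f6: (p6, p2, p8) → 106.9173
  f7: (p6, p2, p3) → 44.9684
  f8: (p6, p0, p8) → 88.3526
  f9: (p6, p0, p3) → 35.8793
  f10: (p7, p9, p8) → 70.6609
  f11: (p7, p2, p8) → 34.9676
  f12: (p7, p2, p9) → 20.8362
  f13: (p10, p5, p3) → 9.7371
  f14: (p10, p5, p9) → 17.3833
  f15: (p10, p2, p3) → 53.5484
  f16: (p10, p2, p9) → 60.1172
Σ area = 752.916

Euler: V−E+F = 10−24+16 = 2.

facets=16 area=752.916


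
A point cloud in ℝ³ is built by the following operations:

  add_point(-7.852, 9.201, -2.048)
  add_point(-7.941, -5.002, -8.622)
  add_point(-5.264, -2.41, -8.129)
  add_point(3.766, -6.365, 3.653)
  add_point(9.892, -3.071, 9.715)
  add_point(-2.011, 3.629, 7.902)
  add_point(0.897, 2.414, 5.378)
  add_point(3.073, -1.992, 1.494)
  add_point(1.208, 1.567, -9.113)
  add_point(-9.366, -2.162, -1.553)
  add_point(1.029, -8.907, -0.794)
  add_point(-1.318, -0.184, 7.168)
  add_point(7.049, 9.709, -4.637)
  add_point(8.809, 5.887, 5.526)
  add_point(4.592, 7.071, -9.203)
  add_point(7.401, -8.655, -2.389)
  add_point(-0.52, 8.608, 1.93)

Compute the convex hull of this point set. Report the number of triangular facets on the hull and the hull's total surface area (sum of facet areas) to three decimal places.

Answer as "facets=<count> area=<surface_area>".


Hull vertices (14/17): indices [0, 1, 3, 4, 5, 8, 9, 10, 11, 12, 13, 14, 15, 16].

Per-facet area ½‖(b−a)×(c−a)‖:
  f1: (p3, p10, p4) → 6.2651
  f2: (p1, p10, p9) → 45.9342
  f3: (p0, p5, p9) → 67.2411
  f4: (p0, p1, p9) → 42.4258
  f5: (p13, p12, p4) → 38.0061
  f6: (p13, p5, p4) → 55.4722
  f7: (p11, p5, p4) → 21.7935
  f8: (p11, p3, p4) → 39.9797
  f9: (p11, p5, p9) → 23.3551
  f10: (p11, p10, p9) → 64.0096
  f11: (p11, p3, p10) → 23.8399
  f12: (p15, p1, p10) → 34.9101
  f13: (p15, p12, p4) → 119.8160
  f14: (p15, p10, p4) → 44.5587
  f15: (p16, p0, p5) → 32.1498
  f16: (p16, p13, p5) → 39.6349
  f17: (p16, p0, p12) → 39.6309
  f18: (p16, p13, p12) → 47.3688
  f19: (p14, p15, p12) → 50.4884
  f20: (p14, p0, p12) → 42.0344
  f21: (p14, p0, p1) → 106.9802
  f22: (p8, p15, p1) → 76.9919
  f23: (p8, p14, p1) → 14.1091
  f24: (p8, p14, p15) → 40.5044
Σ area = 1117.500

Euler characteristic 14−36+24 = 2 ✓

facets=24 area=1117.500


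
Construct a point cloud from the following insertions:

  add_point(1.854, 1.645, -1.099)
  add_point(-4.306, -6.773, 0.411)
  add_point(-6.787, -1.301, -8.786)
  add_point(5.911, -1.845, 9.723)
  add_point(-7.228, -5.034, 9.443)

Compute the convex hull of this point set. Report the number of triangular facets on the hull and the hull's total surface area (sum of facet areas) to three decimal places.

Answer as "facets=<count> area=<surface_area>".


Hull vertices (5/5): indices [0, 1, 2, 3, 4].

Triangle areas on the boundary:
  f1: (p0, p3, p4) → 78.4416
  f2: (p1, p3, p4) → 63.4710
  f3: (p1, p0, p3) → 62.7734
  f4: (p2, p0, p4) → 91.7045
  f5: (p2, p1, p4) → 41.3653
  f6: (p2, p1, p0) → 53.4118
Σ area = 391.168

Euler characteristic 5−9+6 = 2 ✓

facets=6 area=391.168


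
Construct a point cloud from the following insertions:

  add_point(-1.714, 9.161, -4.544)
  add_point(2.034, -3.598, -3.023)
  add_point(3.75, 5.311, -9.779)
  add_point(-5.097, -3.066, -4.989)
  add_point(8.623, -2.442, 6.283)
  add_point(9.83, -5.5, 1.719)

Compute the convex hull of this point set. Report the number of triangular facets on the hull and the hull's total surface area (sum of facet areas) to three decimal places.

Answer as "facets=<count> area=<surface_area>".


facets=8 area=433.224

6 of the 6 inputs are extreme points: [0, 1, 2, 3, 4, 5].

Facet areas (half cross-product norm):
  f1: (p2, p0, p3) → 51.6228
  f2: (p4, p5, p3) → 46.4597
  f3: (p4, p0, p3) → 108.8372
  f4: (p4, p2, p5) → 47.1810
  f5: (p4, p2, p0) → 77.2638
  f6: (p1, p5, p3) → 10.3917
  f7: (p1, p2, p3) → 41.8454
  f8: (p1, p2, p5) → 49.6226
Σ area = 433.224

Check V−E+F: 6 − 12 + 8 = 2.


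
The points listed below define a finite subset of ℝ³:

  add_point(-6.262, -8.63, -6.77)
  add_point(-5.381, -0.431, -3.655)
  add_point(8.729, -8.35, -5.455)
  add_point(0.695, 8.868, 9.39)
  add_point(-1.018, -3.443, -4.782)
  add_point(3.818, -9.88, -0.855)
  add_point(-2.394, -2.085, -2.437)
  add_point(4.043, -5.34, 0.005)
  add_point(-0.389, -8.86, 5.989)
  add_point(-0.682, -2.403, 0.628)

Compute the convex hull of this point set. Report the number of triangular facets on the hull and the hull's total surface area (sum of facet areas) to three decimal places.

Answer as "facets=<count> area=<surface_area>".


Points on the hull: [0, 1, 2, 3, 4, 5, 8] (7 of 10).

Per-facet area ½‖(b−a)×(c−a)‖:
  f1: (p5, p2, p0) → 39.2538
  f2: (p8, p5, p0) → 47.5657
  f3: (p8, p3, p2) → 132.0057
  f4: (p8, p5, p2) → 11.8769
  f5: (p1, p3, p2) → 139.3526
  f6: (p1, p8, p0) → 58.0557
  f7: (p1, p8, p3) → 111.1639
  f8: (p4, p2, p0) → 39.9503
  f9: (p4, p1, p0) → 20.5502
  f10: (p4, p1, p2) → 5.9210
Σ area = 605.696

Check V−E+F: 7 − 15 + 10 = 2.

facets=10 area=605.696


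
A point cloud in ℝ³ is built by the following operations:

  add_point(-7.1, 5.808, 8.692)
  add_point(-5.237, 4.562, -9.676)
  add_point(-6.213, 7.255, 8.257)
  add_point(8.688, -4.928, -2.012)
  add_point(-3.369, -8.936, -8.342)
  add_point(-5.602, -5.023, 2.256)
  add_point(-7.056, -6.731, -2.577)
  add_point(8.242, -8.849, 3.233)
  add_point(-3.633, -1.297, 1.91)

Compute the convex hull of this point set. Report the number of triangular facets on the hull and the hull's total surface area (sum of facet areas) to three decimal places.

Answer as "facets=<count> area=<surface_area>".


Hull vertices (8/9): indices [0, 1, 2, 3, 4, 5, 6, 7].

Triangle areas on the boundary:
  f1: (p1, p4, p3) → 96.4881
  f2: (p7, p4, p3) → 46.1921
  f3: (p2, p1, p0) → 15.7294
  f4: (p2, p1, p3) → 160.7492
  f5: (p2, p7, p0) → 19.0146
  f6: (p2, p7, p3) → 71.3124
  f7: (p5, p7, p0) → 86.9463
  f8: (p6, p7, p4) → 57.6918
  f9: (p6, p5, p7) → 37.2430
  f10: (p6, p1, p4) → 47.0415
  f11: (p6, p1, p0) → 109.2309
  f12: (p6, p5, p0) → 24.0870
Σ area = 771.726

Euler: V−E+F = 8−18+12 = 2.

facets=12 area=771.726


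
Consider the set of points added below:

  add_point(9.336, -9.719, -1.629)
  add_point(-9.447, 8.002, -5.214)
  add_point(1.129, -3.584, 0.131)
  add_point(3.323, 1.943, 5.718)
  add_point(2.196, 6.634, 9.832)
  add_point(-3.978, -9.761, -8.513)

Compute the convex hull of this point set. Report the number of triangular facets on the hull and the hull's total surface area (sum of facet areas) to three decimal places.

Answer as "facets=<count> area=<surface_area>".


facets=6 area=676.665

Points on the hull: [0, 1, 2, 4, 5] (5 of 6).

Triangle areas on the boundary:
  f1: (p5, p0, p1) → 139.2946
  f2: (p4, p0, p1) → 199.4653
  f3: (p4, p5, p1) → 178.9994
  f4: (p2, p5, p0) → 61.0214
  f5: (p2, p4, p0) → 64.3026
  f6: (p2, p4, p5) → 33.5820
Σ area = 676.665

Euler characteristic 5−9+6 = 2 ✓


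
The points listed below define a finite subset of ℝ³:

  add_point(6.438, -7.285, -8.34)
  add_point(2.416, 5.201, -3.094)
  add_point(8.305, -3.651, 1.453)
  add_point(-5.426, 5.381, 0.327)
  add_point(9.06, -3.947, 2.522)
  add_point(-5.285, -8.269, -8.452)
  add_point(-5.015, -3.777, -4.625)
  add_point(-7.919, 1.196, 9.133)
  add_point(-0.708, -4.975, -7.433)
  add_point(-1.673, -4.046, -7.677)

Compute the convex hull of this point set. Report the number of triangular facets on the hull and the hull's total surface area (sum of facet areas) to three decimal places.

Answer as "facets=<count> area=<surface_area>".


Extreme-point indices: [0, 1, 3, 4, 5, 7, 9] — 7 of 10 on the boundary.

Triangle areas on the boundary:
  f1: (p5, p4, p7) → 159.2834
  f2: (p3, p5, p7) → 81.0177
  f3: (p0, p5, p4) → 66.2985
  f4: (p1, p4, p7) → 102.5448
  f5: (p1, p3, p7) → 35.4374
  f6: (p1, p0, p4) → 69.6079
  f7: (p9, p0, p5) → 23.3828
  f8: (p9, p1, p0) → 48.6161
  f9: (p9, p3, p5) → 32.4205
  f10: (p9, p1, p3) → 46.9248
Σ area = 665.534

Check V−E+F: 7 − 15 + 10 = 2.

facets=10 area=665.534


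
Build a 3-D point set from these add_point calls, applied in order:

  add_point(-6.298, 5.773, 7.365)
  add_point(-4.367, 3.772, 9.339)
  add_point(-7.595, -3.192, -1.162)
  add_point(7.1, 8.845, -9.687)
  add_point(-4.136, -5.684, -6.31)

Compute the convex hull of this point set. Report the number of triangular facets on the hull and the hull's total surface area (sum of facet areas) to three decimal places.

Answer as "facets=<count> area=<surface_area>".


facets=6 area=443.216

Hull vertices (5/5): indices [0, 1, 2, 3, 4].

Triangle areas on the boundary:
  f1: (p4, p3, p2) → 61.6014
  f2: (p1, p4, p2) → 31.3407
  f3: (p1, p4, p3) → 165.7493
  f4: (p0, p3, p2) → 126.6342
  f5: (p0, p1, p2) → 21.2006
  f6: (p0, p1, p3) → 36.6899
Σ area = 443.216

Euler characteristic 5−9+6 = 2 ✓


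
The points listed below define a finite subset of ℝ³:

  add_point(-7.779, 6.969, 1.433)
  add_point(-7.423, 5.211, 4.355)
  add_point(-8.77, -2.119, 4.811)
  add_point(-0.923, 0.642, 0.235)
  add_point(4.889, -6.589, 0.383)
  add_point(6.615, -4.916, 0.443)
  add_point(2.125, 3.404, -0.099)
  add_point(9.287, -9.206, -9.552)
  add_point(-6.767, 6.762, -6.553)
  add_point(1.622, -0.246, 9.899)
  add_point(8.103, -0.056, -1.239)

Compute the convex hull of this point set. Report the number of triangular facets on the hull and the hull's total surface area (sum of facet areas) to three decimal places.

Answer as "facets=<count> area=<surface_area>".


Extreme-point indices: [0, 1, 2, 4, 5, 6, 7, 8, 9, 10] — 10 of 11 on the boundary.

Facet areas (half cross-product norm):
  f1: (p8, p7, p2) → 161.9430
  f2: (p8, p0, p2) → 37.0067
  f3: (p8, p10, p7) → 105.2911
  f4: (p4, p7, p2) → 60.9199
  f5: (p4, p9, p2) → 68.4491
  f6: (p1, p0, p2) → 10.8006
  f7: (p1, p9, p2) → 41.8752
  f8: (p1, p9, p0) → 14.4166
  f9: (p6, p9, p0) → 56.5529
  f10: (p6, p10, p9) → 37.2859
  f11: (p6, p8, p0) → 41.2551
  f12: (p6, p8, p10) → 28.1609
  f13: (p5, p10, p9) → 31.2337
  f14: (p5, p4, p9) → 14.0280
  f15: (p5, p10, p7) → 29.9815
  f16: (p5, p4, p7) → 13.3721
Σ area = 752.572

Euler: V−E+F = 10−24+16 = 2.

facets=16 area=752.572


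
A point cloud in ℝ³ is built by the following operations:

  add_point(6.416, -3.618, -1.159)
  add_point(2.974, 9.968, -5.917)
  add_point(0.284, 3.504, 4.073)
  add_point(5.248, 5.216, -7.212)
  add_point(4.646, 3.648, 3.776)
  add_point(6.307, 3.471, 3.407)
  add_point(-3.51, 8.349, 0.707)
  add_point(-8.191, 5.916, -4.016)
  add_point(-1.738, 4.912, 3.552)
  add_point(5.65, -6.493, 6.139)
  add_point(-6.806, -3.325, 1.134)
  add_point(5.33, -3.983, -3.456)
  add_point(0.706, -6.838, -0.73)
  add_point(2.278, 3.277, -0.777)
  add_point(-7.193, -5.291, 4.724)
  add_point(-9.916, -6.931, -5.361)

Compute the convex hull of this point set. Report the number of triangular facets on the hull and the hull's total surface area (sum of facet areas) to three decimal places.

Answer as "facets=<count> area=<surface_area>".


Points on the hull: [0, 1, 2, 3, 4, 5, 6, 7, 8, 9, 11, 12, 14, 15] (14 of 16).

Per-facet area ½‖(b−a)×(c−a)‖:
  f1: (p12, p9, p15) → 25.0892
  f2: (p7, p6, p1) → 33.2800
  f3: (p7, p3, p15) → 89.9897
  f4: (p7, p3, p1) → 32.3430
  f5: (p14, p9, p15) → 64.4077
  f6: (p14, p7, p15) → 66.0342
  f7: (p14, p7, p6) → 49.5680
  f8: (p5, p6, p1) → 49.6262
  f9: (p5, p3, p1) → 29.2911
  f10: (p5, p9, p0) → 32.5863
  f11: (p5, p3, p0) → 41.8907
  f12: (p11, p3, p15) → 77.1629
  f13: (p11, p3, p0) → 12.4683
  f14: (p11, p12, p15) → 30.0516
  f15: (p11, p9, p0) → 6.8515
  f16: (p11, p12, p9) → 25.6209
  f17: (p8, p14, p6) → 23.9319
  f18: (p4, p5, p6) → 5.2779
  f19: (p4, p8, p6) → 13.3395
  f20: (p4, p5, p9) → 8.8534
  f21: (p2, p4, p9) → 22.8537
  f22: (p2, p4, p8) → 3.5268
  f23: (p2, p14, p9) → 61.9768
  f24: (p2, p8, p14) → 14.5096
Σ area = 820.531

Check V−E+F: 14 − 36 + 24 = 2.

facets=24 area=820.531


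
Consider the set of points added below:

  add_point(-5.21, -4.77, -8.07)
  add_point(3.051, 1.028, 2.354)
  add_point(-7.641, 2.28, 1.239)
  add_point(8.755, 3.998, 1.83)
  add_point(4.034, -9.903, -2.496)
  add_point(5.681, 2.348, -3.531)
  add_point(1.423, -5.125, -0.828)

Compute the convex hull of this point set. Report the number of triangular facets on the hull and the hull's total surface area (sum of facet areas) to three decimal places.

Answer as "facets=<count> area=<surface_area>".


Extreme-point indices: [0, 1, 2, 3, 4, 5] — 6 of 7 on the boundary.

Per-facet area ½‖(b−a)×(c−a)‖:
  f1: (p0, p4, p2) → 71.2040
  f2: (p5, p3, p2) → 44.5870
  f3: (p5, p0, p2) → 75.2726
  f4: (p5, p4, p3) → 38.4253
  f5: (p5, p0, p4) → 69.1533
  f6: (p1, p3, p2) → 20.3906
  f7: (p1, p4, p2) → 64.2472
  f8: (p1, p4, p3) → 36.7511
Σ area = 420.031

Euler characteristic 6−12+8 = 2 ✓

facets=8 area=420.031
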